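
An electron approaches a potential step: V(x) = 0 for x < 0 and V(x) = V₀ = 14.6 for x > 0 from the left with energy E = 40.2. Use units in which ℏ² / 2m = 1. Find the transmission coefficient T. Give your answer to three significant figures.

The wavenumbers are k₁ = √(2mE)/ℏ = 6.340 on the left and k₂ = √(2m(E − V₀))/ℏ = 5.060 on the right.
Continuity of ψ and ψ′ at the step yields the reflection amplitude r = (k₁ − k₂)/(k₁ + k₂) = 0.1123; thus R = |r|² = 0.01262, T = 0.9874.

T = 0.987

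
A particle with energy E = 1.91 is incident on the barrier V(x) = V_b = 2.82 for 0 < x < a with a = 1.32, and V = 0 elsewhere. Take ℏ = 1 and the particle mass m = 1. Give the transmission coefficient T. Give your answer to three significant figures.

Since E < V_b the interior solution is evanescent with decay constant κ = √(2m(V_b − E))/ℏ = 1.349.
κa = 1.781, sinh(κa) = 2.883.
The exact tunnelling result is T⁻¹ = 1 + V_b² sinh²(κa) / [4E(V_b − E)] = 10.51, so T = 0.0952.

T = 0.0952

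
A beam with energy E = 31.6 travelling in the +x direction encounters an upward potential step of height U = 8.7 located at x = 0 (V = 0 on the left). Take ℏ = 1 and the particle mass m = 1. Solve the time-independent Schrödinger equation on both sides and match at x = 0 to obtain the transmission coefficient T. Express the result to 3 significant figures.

T = 0.994

The wavenumbers are k₁ = √(2mE)/ℏ = 7.950 on the left and k₂ = √(2m(E − U))/ℏ = 6.768 on the right.
Continuity of ψ and ψ′ at the step yields the reflection amplitude r = (k₁ − k₂)/(k₁ + k₂) = 0.08033; thus R = |r|² = 0.006453, T = 0.9935.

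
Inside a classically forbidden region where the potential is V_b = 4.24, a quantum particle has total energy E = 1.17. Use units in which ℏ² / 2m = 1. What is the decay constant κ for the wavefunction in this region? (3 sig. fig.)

κ = 1.75

Since E < V_b the TISE in this region is ψ'' = κ²ψ with κ = √(2m(V_b − E))/ℏ.
κ = √(2 × 0.5 × 3.07) = 1.752.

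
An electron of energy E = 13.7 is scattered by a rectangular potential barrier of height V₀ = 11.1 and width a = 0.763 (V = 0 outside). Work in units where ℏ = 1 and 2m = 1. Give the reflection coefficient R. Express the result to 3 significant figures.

R = 0.434

Above the barrier the interior wavenumber is k₂ = √(2m(E − V₀))/ℏ = 1.612, giving phase k₂a = 1.230.
T = [1 + V₀² sin²(k₂a) / (4E(E − V₀))]⁻¹ = 1/1.768 = 0.566.
R = 1 − T = 0.434.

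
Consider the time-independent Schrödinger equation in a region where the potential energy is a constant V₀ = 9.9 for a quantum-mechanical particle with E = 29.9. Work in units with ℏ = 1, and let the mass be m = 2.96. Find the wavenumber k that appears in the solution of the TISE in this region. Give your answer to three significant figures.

k = 10.9

With E > V₀ the solution is oscillatory, ψ ∝ e^{±ikx} with k = √(2m(E − V₀))/ℏ.
k = √(2 × 2.96 × 20) = 10.88.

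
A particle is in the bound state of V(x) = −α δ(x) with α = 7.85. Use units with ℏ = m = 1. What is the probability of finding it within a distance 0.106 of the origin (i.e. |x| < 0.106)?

P = 0.811

The normalised bound state is ψ = √κ e^{−κ|x|} with κ = mα/ℏ² = 7.850.
P(|x| < d) = ∫_{−d}^{d} κ e^{−2κ|x|} dx = 1 − e^{−2κd} = 1 − e^{−1.664} = 0.8107.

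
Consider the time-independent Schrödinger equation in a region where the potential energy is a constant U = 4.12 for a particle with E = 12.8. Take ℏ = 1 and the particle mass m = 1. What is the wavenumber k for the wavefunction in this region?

k = 4.17

With E > U the solution is oscillatory, ψ ∝ e^{±ikx} with k = √(2m(E − U))/ℏ.
k = √(2 × 1 × 8.68) = 4.167.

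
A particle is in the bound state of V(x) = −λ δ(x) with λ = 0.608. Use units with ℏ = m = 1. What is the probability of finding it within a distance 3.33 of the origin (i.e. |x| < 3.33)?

P = 0.983

The normalised bound state is ψ = √κ e^{−κ|x|} with κ = mλ/ℏ² = 0.6080.
P(|x| < d) = ∫_{−d}^{d} κ e^{−2κ|x|} dx = 1 − e^{−2κd} = 1 − e^{−4.049} = 0.9826.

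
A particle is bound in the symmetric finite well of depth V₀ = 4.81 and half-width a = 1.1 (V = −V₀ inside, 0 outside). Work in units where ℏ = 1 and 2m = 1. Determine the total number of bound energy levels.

Define the well-strength parameter z₀ = (a/ℏ)√(2mV₀) = 1.1 × √(2·0.5·4.81) = 2.412.
The even/odd transcendental equations gain one root per π/2 in z₀, giving N = 1 + ⌊2z₀/π⌋ = 1 + ⌊1.536⌋ = 2.

N = 2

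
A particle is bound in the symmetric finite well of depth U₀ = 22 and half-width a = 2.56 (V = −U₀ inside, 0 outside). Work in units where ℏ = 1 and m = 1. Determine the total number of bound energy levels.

N = 11

The dimensionless depth is z₀ = a√(2mU₀)/ℏ = 2.56 × √(44.00) = 16.98.
A new bound state (alternating even/odd) appears each time z₀ passes a multiple of π/2, so N = ⌊2z₀/π⌋ + 1 = ⌊10.81⌋ + 1 = 11.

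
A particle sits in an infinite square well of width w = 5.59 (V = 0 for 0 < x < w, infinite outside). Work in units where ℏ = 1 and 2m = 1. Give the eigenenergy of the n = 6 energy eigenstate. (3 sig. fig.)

The infinite-well eigenfunctions ψ_n = √(2/w) sin(nπx/w) vanish at both walls, giving E_n = n²π²ℏ²/(2mw²).
E_6 = 6² × π² / (2 × 0.5 × 5.59²) = 11.37.

E = 11.4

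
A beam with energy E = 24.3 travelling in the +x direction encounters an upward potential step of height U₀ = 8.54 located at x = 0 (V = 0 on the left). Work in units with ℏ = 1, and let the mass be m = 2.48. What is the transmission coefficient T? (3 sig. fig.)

On each side the TISE gives plane waves with k = √(2m(E − V))/ℏ: k₁ = √(2·2.48·24.3) = 10.98, k₂ = √(2·2.48·15.76) = 8.841.
Continuity of ψ and ψ′ at the step yields the reflection amplitude r = (k₁ − k₂)/(k₁ + k₂) = 0.1078; thus R = |r|² = 0.01163, T = 0.9884.

T = 0.988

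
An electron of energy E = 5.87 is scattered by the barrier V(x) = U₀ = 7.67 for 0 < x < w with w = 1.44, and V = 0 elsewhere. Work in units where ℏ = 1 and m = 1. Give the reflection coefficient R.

R = 0.988

Since E < U₀ the interior solution is evanescent with decay constant κ = √(2m(U₀ − E))/ℏ = 1.897.
κw = 2.732, sinh(κw) = 7.651.
The exact tunnelling result is T⁻¹ = 1 + U₀² sinh²(κw) / [4E(U₀ − E)] = 82.48, so T = 0.0121.
R = 1 − T = 0.988.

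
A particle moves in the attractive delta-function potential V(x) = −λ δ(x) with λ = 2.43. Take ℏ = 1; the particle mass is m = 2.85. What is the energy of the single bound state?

E = -8.41

The bound state is ψ(x) = √κ e^{−κ|x|}. The derivative jump ψ'(0⁺) − ψ'(0⁻) = −(2mλ/ℏ²)ψ(0) fixes κ = mλ/ℏ² = 6.926.
Then E = −ℏ²κ²/(2m) = −mλ²/(2ℏ²) = -8.414.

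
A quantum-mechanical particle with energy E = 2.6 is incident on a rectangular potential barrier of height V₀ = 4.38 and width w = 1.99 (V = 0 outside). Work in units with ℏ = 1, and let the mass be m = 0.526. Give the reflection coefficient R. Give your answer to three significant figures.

Since E < V₀ the interior solution is evanescent with decay constant κ = √(2m(V₀ − E))/ℏ = 1.368.
κw = 2.723, sinh(κw) = 7.581.
Matching ψ, ψ′ at both faces gives T = [1 + V₀² sinh²(κw) / (4E(V₀ − E))]⁻¹ = 1/60.56 = 0.0165.
R = 1 − T = 0.983.

R = 0.983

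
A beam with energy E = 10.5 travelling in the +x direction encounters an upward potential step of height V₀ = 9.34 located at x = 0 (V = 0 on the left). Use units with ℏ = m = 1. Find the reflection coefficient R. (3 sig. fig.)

R = 0.251

On each side the TISE gives plane waves with k = √(2m(E − V))/ℏ: k₁ = √(2·1·10.5) = 4.583, k₂ = √(2·1·1.16) = 1.523.
Continuity of ψ and ψ′ at the step yields the reflection amplitude r = (k₁ − k₂)/(k₁ + k₂) = 0.5011; thus R = |r|² = 0.2511, T = 0.7489.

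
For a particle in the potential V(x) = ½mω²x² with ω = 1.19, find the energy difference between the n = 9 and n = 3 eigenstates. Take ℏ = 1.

ΔE = 7.14

E_n = ℏω(n + ½), so ΔE = (9 − 3) ℏω = 6 × 1.19 = 7.140.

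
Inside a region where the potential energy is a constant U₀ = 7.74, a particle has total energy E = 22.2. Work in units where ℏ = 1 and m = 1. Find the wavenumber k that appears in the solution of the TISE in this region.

With E > U₀ the solution is oscillatory, ψ ∝ e^{±ikx} with k = √(2m(E − U₀))/ℏ.
k = √(2 × 1 × 14.46) = 5.378.

k = 5.38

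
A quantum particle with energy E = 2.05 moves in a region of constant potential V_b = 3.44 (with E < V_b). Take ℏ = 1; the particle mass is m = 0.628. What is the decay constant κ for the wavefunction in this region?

Since E < V_b the TISE in this region is ψ'' = κ²ψ with κ = √(2m(V_b − E))/ℏ.
κ = √(2 × 0.628 × 1.39) = 1.321.

κ = 1.32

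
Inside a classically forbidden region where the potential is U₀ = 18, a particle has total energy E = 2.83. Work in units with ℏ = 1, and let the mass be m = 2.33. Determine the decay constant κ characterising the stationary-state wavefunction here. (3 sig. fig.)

κ = 8.41

Since E < U₀ the TISE in this region is ψ'' = κ²ψ with κ = √(2m(U₀ − E))/ℏ.
κ = √(2 × 2.33 × 15.17) = 8.408.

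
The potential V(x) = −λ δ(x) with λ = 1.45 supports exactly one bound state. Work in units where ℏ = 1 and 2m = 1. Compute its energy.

For x ≠ 0 the bound state is ψ ∝ e^{−κ|x|}; integrating the TISE across the delta gives the cusp condition 2κ = 2mλ/ℏ², so κ = 0.7250.
Then E = −ℏ²κ²/(2m) = −mλ²/(2ℏ²) = -0.5256.

E = -0.526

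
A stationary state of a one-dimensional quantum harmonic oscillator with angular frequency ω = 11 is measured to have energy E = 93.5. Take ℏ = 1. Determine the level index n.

n = 8

Invert E_n = (n + ½)ℏω: n = E/ℏω − ½ = 8.000, so n = 8.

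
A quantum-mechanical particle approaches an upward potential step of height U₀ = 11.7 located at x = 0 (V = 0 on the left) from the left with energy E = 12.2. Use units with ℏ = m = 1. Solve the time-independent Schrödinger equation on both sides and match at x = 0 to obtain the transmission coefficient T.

On each side the TISE gives plane waves with k = √(2m(E − V))/ℏ: k₁ = √(2·1·12.2) = 4.940, k₂ = √(2·1·0.5) = 1.000.
Continuity of ψ and ψ′ at the step yields the reflection amplitude r = (k₁ − k₂)/(k₁ + k₂) = 0.6633; thus R = |r|² = 0.4399, T = 0.5601.

T = 0.560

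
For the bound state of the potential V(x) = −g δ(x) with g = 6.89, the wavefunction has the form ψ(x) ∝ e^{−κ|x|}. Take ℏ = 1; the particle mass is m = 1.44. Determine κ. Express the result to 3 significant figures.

Integrating the TISE across x = 0 gives the cusp condition ψ'(0⁺) − ψ'(0⁻) = −(2mg/ℏ²)ψ(0).
With ψ ∝ e^{−κ|x|} this yields −2κ = −2mg/ℏ², so κ = mg/ℏ² = 9.922.

κ = 9.92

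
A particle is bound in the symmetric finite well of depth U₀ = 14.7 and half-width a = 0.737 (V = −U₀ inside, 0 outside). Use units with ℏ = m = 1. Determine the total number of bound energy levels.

N = 3

Define the well-strength parameter z₀ = (a/ℏ)√(2mU₀) = 0.737 × √(2·1·14.7) = 3.996.
The even/odd transcendental equations gain one root per π/2 in z₀, giving N = 1 + ⌊2z₀/π⌋ = 1 + ⌊2.544⌋ = 3.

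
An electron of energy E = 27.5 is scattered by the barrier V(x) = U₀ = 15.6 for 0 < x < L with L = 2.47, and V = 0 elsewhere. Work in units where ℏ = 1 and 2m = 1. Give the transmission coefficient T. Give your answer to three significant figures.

E > U₀: inside the barrier k₂ = √(2m(E − U₀))/ℏ = 3.450, k₂L = 8.521.
T = [1 + U₀² sin²(k₂L) / (4E(E − U₀))]⁻¹ = 1/1.115 = 0.897.

T = 0.897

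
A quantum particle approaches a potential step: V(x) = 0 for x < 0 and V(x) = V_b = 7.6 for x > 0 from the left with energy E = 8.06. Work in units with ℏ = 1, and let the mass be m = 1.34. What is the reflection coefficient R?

On each side the TISE gives plane waves with k = √(2m(E − V))/ℏ: k₁ = √(2·1.34·8.06) = 4.648, k₂ = √(2·1.34·0.46) = 1.110.
Continuity of ψ and ψ′ at the step yields the reflection amplitude r = (k₁ − k₂)/(k₁ + k₂) = 0.6143; thus R = |r|² = 0.3774, T = 0.6226.

R = 0.377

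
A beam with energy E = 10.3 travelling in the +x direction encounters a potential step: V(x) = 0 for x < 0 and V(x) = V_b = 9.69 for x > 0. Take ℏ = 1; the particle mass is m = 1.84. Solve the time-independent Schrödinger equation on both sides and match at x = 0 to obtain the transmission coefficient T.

On each side the TISE gives plane waves with k = √(2m(E − V))/ℏ: k₁ = √(2·1.84·10.3) = 6.157, k₂ = √(2·1.84·0.61) = 1.498.
Matching ψ and ψ′ at x = 0 gives r = (k₁ − k₂)/(k₁ + k₂), so R = r² = 0.3703 and T = 1 − R = 0.6297.

T = 0.630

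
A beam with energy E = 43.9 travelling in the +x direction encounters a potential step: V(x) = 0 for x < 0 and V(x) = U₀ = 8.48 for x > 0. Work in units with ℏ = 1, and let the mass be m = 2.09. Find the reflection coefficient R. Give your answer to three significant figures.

R = 0.00287

On each side the TISE gives plane waves with k = √(2m(E − V))/ℏ: k₁ = √(2·2.09·43.9) = 13.55, k₂ = √(2·2.09·35.42) = 12.17.
Continuity of ψ and ψ′ at the step yields the reflection amplitude r = (k₁ − k₂)/(k₁ + k₂) = 0.05361; thus R = |r|² = 0.002874, T = 0.9971.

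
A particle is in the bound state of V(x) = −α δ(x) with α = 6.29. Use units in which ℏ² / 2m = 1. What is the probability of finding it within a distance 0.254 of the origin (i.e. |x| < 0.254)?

The normalised bound state is ψ = √κ e^{−κ|x|} with κ = mα/ℏ² = 3.145.
P(|x| < d) = ∫_{−d}^{d} κ e^{−2κ|x|} dx = 1 − e^{−2κd} = 1 − e^{−1.598} = 0.7976.

P = 0.798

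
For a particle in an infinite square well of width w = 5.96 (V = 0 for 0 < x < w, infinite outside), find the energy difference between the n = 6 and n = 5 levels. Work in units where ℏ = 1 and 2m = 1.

E_n = n²π²ℏ²/(2mw²), so ΔE = (6² − 5²) π²ℏ²/(2mw²).
ΔE = 11 × π² / (2 × 0.5 × 5.96²) = 3.056.

ΔE = 3.06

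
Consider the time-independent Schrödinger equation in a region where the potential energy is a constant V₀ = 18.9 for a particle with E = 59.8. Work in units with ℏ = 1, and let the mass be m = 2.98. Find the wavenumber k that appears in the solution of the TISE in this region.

With E > V₀ the solution is oscillatory, ψ ∝ e^{±ikx} with k = √(2m(E − V₀))/ℏ.
k = √(2 × 2.98 × 40.9) = 15.61.

k = 15.6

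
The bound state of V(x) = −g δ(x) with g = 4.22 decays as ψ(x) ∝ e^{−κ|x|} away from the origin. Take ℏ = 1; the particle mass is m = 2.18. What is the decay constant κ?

κ = 9.20

Integrate −(ℏ²/2m)ψ'' − gδ(x)ψ = Eψ from −ε to +ε: the ψ'' term gives ψ'(0⁺) − ψ'(0⁻) and the δ term gives −(2mg/ℏ²)ψ(0).
With ψ ∝ e^{−κ|x|} this yields −2κ = −2mg/ℏ², so κ = mg/ℏ² = 9.200.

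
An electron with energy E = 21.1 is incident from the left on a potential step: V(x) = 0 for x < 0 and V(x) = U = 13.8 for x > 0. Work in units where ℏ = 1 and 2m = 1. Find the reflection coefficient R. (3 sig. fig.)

R = 0.0672

The wavenumbers are k₁ = √(2mE)/ℏ = 4.593 on the left and k₂ = √(2m(E − U))/ℏ = 2.702 on the right.
Matching ψ and ψ′ at x = 0 gives r = (k₁ − k₂)/(k₁ + k₂), so R = r² = 0.06723 and T = 1 − R = 0.9328.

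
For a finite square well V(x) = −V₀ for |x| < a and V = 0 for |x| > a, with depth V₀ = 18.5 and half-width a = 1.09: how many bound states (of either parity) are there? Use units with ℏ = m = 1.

N = 5

The dimensionless depth is z₀ = a√(2mV₀)/ℏ = 1.09 × √(37.00) = 6.630.
The even/odd transcendental equations gain one root per π/2 in z₀, giving N = 1 + ⌊2z₀/π⌋ = 1 + ⌊4.221⌋ = 5.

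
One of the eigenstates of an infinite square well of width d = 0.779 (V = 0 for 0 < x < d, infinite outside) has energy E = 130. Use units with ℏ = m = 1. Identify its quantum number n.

n = 4

From E_n = n²π²ℏ²/(2md²) invert to n = √(2md²E)/(πℏ).
n = (0.779/π) × √(2 × 1 × 130) = 3.998 → n = 4.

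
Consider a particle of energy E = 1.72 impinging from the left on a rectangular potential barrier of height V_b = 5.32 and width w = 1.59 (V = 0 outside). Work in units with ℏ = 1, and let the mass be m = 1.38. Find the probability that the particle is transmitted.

T = 0.000155

Since E < V_b the interior solution is evanescent with decay constant κ = √(2m(V_b − E))/ℏ = 3.152.
κw = 5.012, sinh(κw) = 75.09.
Matching ψ, ψ′ at both faces gives T = [1 + V_b² sinh²(κw) / (4E(V_b − E))]⁻¹ = 1/6444 = 0.000155.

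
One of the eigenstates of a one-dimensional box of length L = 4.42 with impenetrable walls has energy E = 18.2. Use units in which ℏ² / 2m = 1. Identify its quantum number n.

From E_n = n²π²ℏ²/(2mL²) invert to n = √(2mL²E)/(πℏ).
n = (4.42/π) × √(2 × 0.5 × 18.2) = 6.002 → n = 6.

n = 6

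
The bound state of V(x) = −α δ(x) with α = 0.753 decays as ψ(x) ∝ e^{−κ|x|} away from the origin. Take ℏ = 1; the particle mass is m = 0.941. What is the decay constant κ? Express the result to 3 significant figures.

Integrate −(ℏ²/2m)ψ'' − αδ(x)ψ = Eψ from −ε to +ε: the ψ'' term gives ψ'(0⁺) − ψ'(0⁻) and the δ term gives −(2mα/ℏ²)ψ(0).
With ψ ∝ e^{−κ|x|} this yields −2κ = −2mα/ℏ², so κ = mα/ℏ² = 0.7086.

κ = 0.709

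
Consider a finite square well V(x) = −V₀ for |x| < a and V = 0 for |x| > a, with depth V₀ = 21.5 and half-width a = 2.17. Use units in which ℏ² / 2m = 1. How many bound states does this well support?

The dimensionless depth is z₀ = a√(2mV₀)/ℏ = 2.17 × √(21.50) = 10.06.
The even/odd transcendental equations gain one root per π/2 in z₀, giving N = 1 + ⌊2z₀/π⌋ = 1 + ⌊6.406⌋ = 7.

N = 7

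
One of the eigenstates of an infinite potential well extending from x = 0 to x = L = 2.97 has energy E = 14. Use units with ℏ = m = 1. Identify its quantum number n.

n = 5

For an infinite well E_n = n²π²ℏ²/(2mL²), so n = (L/πℏ)√(2mE).
n = (2.97/π) × √(2 × 1 × 14) = 5.002 → n = 5.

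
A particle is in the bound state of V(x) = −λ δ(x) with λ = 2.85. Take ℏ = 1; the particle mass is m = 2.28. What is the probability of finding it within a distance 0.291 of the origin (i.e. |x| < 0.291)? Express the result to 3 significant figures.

P = 0.977

The normalised bound state is ψ = √κ e^{−κ|x|} with κ = mλ/ℏ² = 6.498.
P(|x| < d) = ∫_{−d}^{d} κ e^{−2κ|x|} dx = 1 − e^{−2κd} = 1 − e^{−3.782} = 0.9772.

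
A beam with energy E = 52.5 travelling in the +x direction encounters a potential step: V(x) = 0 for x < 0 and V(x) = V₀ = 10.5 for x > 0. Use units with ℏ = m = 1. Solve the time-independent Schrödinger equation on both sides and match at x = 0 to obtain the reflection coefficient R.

R = 0.00311

The wavenumbers are k₁ = √(2mE)/ℏ = 10.25 on the left and k₂ = √(2m(E − V₀))/ℏ = 9.165 on the right.
Continuity of ψ and ψ′ at the step yields the reflection amplitude r = (k₁ − k₂)/(k₁ + k₂) = 0.05573; thus R = |r|² = 0.003106, T = 0.9969.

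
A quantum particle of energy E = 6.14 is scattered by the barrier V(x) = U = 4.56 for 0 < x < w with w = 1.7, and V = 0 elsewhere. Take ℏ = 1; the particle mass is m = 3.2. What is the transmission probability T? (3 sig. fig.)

E > U: inside the barrier k₂ = √(2m(E − U))/ℏ = 3.180, k₂w = 5.406.
T = [1 + U² sin²(k₂w) / (4E(E − U))]⁻¹ = 1/1.317 = 0.759.

T = 0.759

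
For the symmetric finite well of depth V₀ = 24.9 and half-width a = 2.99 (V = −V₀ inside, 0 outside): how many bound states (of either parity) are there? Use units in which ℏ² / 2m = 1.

N = 10

Define the well-strength parameter z₀ = (a/ℏ)√(2mV₀) = 2.99 × √(2·0.5·24.9) = 14.92.
A new bound state (alternating even/odd) appears each time z₀ passes a multiple of π/2, so N = ⌊2z₀/π⌋ + 1 = ⌊9.498⌋ + 1 = 10.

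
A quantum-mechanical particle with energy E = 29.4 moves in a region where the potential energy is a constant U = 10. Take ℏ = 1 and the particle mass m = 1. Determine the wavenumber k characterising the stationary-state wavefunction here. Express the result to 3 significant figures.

With E > U the solution is oscillatory, ψ ∝ e^{±ikx} with k = √(2m(E − U))/ℏ.
k = √(2 × 1 × 19.4) = 6.229.

k = 6.23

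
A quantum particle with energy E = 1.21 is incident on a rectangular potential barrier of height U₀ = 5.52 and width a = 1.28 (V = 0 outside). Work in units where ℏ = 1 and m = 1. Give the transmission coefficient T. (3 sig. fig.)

T = 0.00149

E < U₀: inside the barrier ψ ∝ e^{±κx} with κ = √(2m(U₀ − E))/ℏ = 2.936.
κa = 3.758, sinh(κa) = 21.42.
Matching ψ, ψ′ at both faces gives T = [1 + U₀² sinh²(κa) / (4E(U₀ − E))]⁻¹ = 1/671.2 = 0.00149.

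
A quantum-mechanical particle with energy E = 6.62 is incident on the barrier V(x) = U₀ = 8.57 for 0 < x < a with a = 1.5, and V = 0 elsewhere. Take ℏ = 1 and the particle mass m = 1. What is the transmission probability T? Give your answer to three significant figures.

Since E < U₀ the interior solution is evanescent with decay constant κ = √(2m(U₀ − E))/ℏ = 1.975.
κa = 2.962, sinh(κa) = 9.645.
The exact tunnelling result is T⁻¹ = 1 + U₀² sinh²(κa) / [4E(U₀ − E)] = 133.3, so T = 0.00750.

T = 0.00750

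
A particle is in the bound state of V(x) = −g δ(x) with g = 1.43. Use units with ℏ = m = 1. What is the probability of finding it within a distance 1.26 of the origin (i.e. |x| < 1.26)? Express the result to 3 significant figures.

P = 0.973

The normalised bound state is ψ = √κ e^{−κ|x|} with κ = mg/ℏ² = 1.430.
P(|x| < d) = ∫_{−d}^{d} κ e^{−2κ|x|} dx = 1 − e^{−2κd} = 1 − e^{−3.604} = 0.9728.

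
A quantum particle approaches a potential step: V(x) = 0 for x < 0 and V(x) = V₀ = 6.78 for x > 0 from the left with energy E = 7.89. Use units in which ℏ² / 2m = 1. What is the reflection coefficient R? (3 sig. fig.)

R = 0.207

The wavenumbers are k₁ = √(2mE)/ℏ = 2.809 on the left and k₂ = √(2m(E − V₀))/ℏ = 1.054 on the right.
Continuity of ψ and ψ′ at the step yields the reflection amplitude r = (k₁ − k₂)/(k₁ + k₂) = 0.4545; thus R = |r|² = 0.2065, T = 0.7935.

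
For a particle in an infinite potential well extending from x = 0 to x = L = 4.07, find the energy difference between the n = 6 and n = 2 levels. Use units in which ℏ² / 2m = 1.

ΔE = 19.1

E_n = n²π²ℏ²/(2mL²), so ΔE = (6² − 2²) π²ℏ²/(2mL²).
ΔE = 32 × π² / (2 × 0.5 × 4.07²) = 19.07.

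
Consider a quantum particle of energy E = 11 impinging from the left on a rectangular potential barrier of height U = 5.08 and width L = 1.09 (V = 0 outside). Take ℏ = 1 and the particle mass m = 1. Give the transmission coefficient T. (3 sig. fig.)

Above the barrier the interior wavenumber is k₂ = √(2m(E − U))/ℏ = 3.441, giving phase k₂L = 3.751.
T = [1 + U² sin²(k₂L) / (4E(E − U))]⁻¹ = 1/1.032 = 0.969.

T = 0.969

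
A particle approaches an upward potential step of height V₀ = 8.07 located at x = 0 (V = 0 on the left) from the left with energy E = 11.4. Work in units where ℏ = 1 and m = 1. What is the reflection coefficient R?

R = 0.0890

The wavenumbers are k₁ = √(2mE)/ℏ = 4.775 on the left and k₂ = √(2m(E − V₀))/ℏ = 2.581 on the right.
Matching ψ and ψ′ at x = 0 gives r = (k₁ − k₂)/(k₁ + k₂), so R = r² = 0.08899 and T = 1 − R = 0.9110.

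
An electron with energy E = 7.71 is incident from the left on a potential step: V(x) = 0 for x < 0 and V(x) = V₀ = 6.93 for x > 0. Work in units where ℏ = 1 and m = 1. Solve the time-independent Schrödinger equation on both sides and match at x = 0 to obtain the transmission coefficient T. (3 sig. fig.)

T = 0.732

The wavenumbers are k₁ = √(2mE)/ℏ = 3.927 on the left and k₂ = √(2m(E − V₀))/ℏ = 1.249 on the right.
Continuity of ψ and ψ′ at the step yields the reflection amplitude r = (k₁ − k₂)/(k₁ + k₂) = 0.5174; thus R = |r|² = 0.2677, T = 0.7323.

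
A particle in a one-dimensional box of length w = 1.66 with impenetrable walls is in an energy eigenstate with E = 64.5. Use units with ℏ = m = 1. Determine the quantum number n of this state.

n = 6

For an infinite well E_n = n²π²ℏ²/(2mw²), so n = (w/πℏ)√(2mE).
n = (1.66/π) × √(2 × 1 × 64.5) = 6.001 → n = 6.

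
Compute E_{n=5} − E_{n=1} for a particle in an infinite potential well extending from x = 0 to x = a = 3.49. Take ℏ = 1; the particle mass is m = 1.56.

ΔE = 6.23

E_n = n²π²ℏ²/(2ma²), so ΔE = (5² − 1²) π²ℏ²/(2ma²).
ΔE = 24 × π² / (2 × 1.56 × 3.49²) = 6.233.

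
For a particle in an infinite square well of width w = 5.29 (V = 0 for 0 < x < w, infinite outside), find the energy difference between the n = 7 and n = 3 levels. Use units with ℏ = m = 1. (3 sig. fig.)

E_n = n²π²ℏ²/(2mw²), so ΔE = (7² − 3²) π²ℏ²/(2mw²).
ΔE = 40 × π² / (2 × 1 × 5.29²) = 7.054.

ΔE = 7.05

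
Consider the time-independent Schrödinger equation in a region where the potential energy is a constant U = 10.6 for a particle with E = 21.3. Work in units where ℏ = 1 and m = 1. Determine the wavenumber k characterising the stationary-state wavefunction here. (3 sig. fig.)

With E > U the solution is oscillatory, ψ ∝ e^{±ikx} with k = √(2m(E − U))/ℏ.
k = √(2 × 1 × 10.7) = 4.626.

k = 4.63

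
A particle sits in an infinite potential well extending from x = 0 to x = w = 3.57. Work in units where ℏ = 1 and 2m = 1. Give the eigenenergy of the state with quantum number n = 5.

E = 19.4

The infinite-well eigenfunctions ψ_n = √(2/w) sin(nπx/w) vanish at both walls, giving E_n = n²π²ℏ²/(2mw²).
E_5 = 5² × π² / (2 × 0.5 × 3.57²) = 19.36.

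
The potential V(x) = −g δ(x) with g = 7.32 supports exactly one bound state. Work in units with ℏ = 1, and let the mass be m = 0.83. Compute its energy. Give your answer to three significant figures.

The bound state is ψ(x) = √κ e^{−κ|x|}. The derivative jump ψ'(0⁺) − ψ'(0⁻) = −(2mg/ℏ²)ψ(0) fixes κ = mg/ℏ² = 6.076.
Then E = −ℏ²κ²/(2m) = −mg²/(2ℏ²) = -22.24.

E = -22.2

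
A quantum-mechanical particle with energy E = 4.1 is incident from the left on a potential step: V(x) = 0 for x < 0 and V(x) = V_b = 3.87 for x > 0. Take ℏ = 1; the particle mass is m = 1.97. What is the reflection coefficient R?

R = 0.381

On each side the TISE gives plane waves with k = √(2m(E − V))/ℏ: k₁ = √(2·1.97·4.1) = 4.019, k₂ = √(2·1.97·0.23) = 0.9519.
Matching ψ and ψ′ at x = 0 gives r = (k₁ − k₂)/(k₁ + k₂), so R = r² = 0.3807 and T = 1 − R = 0.6193.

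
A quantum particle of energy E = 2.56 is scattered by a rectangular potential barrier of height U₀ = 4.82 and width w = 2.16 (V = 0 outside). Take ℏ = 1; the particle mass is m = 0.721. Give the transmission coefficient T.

T = 0.00163

Since E < U₀ the interior solution is evanescent with decay constant κ = √(2m(U₀ − E))/ℏ = 1.805.
κw = 3.899, sinh(κw) = 24.67.
Matching ψ, ψ′ at both faces gives T = [1 + U₀² sinh²(κw) / (4E(U₀ − E))]⁻¹ = 1/612.2 = 0.00163.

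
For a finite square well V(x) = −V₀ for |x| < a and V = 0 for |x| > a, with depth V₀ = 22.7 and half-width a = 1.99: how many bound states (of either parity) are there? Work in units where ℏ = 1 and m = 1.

N = 9

Define the well-strength parameter z₀ = (a/ℏ)√(2mV₀) = 1.99 × √(2·1·22.7) = 13.41.
The even/odd transcendental equations gain one root per π/2 in z₀, giving N = 1 + ⌊2z₀/π⌋ = 1 + ⌊8.536⌋ = 9.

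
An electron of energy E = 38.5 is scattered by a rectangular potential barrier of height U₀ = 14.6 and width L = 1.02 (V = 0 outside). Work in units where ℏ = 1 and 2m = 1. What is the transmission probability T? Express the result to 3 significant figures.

Above the barrier the interior wavenumber is k₂ = √(2m(E − U₀))/ℏ = 4.889, giving phase k₂L = 4.987.
T = [1 + U₀² sin²(k₂L) / (4E(E − U₀))]⁻¹ = 1/1.054 = 0.949.

T = 0.949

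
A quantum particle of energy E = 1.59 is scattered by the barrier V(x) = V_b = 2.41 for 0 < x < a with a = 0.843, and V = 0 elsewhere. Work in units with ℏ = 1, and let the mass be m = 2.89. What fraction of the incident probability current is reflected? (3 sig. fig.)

E < V_b: inside the barrier ψ ∝ e^{±κx} with κ = √(2m(V_b − E))/ℏ = 2.177.
κa = 1.835, sinh(κa) = 3.054.
Matching ψ, ψ′ at both faces gives T = [1 + V_b² sinh²(κa) / (4E(V_b − E))]⁻¹ = 1/11.38 = 0.0878.
R = 1 − T = 0.912.

R = 0.912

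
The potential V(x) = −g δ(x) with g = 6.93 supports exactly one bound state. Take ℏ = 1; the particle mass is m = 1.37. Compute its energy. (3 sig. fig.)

For x ≠ 0 the bound state is ψ ∝ e^{−κ|x|}; integrating the TISE across the delta gives the cusp condition 2κ = 2mg/ℏ², so κ = 9.494.
Then E = −ℏ²κ²/(2m) = −mg²/(2ℏ²) = -32.90.

E = -32.9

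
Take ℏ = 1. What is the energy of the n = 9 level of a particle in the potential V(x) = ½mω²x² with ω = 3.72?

E = 35.3

Using E_n = (n + ½)ℏω: E_9 = 9.5 × 3.72 = 35.34.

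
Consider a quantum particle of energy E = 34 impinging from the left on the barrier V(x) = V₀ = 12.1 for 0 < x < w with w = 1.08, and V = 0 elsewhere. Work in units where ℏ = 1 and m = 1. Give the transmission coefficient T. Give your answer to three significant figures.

T = 0.972

Above the barrier the interior wavenumber is k₂ = √(2m(E − V₀))/ℏ = 6.618, giving phase k₂w = 7.148.
Matching at both interfaces gives T⁻¹ = 1 + V₀² sin²(k₂w) / [4E(E − V₀)] = 1.028, hence T = 0.972.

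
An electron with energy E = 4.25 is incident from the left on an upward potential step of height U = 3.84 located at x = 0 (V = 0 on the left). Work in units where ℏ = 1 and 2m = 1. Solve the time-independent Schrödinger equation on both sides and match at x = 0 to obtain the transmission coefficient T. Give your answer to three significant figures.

The wavenumbers are k₁ = √(2mE)/ℏ = 2.062 on the left and k₂ = √(2m(E − U))/ℏ = 0.6403 on the right.
Continuity of ψ and ψ′ at the step yields the reflection amplitude r = (k₁ − k₂)/(k₁ + k₂) = 0.5260; thus R = |r|² = 0.2767, T = 0.7233.

T = 0.723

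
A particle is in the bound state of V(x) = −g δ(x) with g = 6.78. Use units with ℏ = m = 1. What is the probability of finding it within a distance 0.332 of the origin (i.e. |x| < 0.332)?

The normalised bound state is ψ = √κ e^{−κ|x|} with κ = mg/ℏ² = 6.780.
P(|x| < d) = ∫_{−d}^{d} κ e^{−2κ|x|} dx = 1 − e^{−2κd} = 1 − e^{−4.502} = 0.9889.

P = 0.989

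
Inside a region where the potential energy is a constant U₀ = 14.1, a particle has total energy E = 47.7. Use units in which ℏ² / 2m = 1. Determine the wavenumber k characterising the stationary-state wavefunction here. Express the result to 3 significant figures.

k = 5.80

With E > U₀ the solution is oscillatory, ψ ∝ e^{±ikx} with k = √(2m(E − U₀))/ℏ.
k = √(2 × 0.5 × 33.6) = 5.797.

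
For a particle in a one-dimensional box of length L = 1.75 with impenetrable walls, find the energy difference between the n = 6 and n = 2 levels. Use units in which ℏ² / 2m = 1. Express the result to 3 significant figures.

ΔE = 103

E_n = n²π²ℏ²/(2mL²), so ΔE = (6² − 2²) π²ℏ²/(2mL²).
ΔE = 32 × π² / (2 × 0.5 × 1.75²) = 103.1.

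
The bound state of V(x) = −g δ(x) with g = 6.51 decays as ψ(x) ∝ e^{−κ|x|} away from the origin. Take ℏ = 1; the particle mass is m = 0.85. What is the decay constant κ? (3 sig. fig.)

κ = 5.53

Integrate −(ℏ²/2m)ψ'' − gδ(x)ψ = Eψ from −ε to +ε: the ψ'' term gives ψ'(0⁺) − ψ'(0⁻) and the δ term gives −(2mg/ℏ²)ψ(0).
With ψ ∝ e^{−κ|x|} this yields −2κ = −2mg/ℏ², so κ = mg/ℏ² = 5.534.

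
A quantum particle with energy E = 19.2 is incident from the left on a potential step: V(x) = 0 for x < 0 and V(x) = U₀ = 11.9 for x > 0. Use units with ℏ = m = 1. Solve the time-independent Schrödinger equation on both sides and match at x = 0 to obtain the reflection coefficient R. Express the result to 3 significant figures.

On each side the TISE gives plane waves with k = √(2m(E − V))/ℏ: k₁ = √(2·1·19.2) = 6.197, k₂ = √(2·1·7.3) = 3.821.
Continuity of ψ and ψ′ at the step yields the reflection amplitude r = (k₁ − k₂)/(k₁ + k₂) = 0.2372; thus R = |r|² = 0.05624, T = 0.9438.

R = 0.0562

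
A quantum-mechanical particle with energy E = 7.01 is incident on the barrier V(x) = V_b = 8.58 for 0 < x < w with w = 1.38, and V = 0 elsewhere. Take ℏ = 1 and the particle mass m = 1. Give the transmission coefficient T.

Since E < V_b the interior solution is evanescent with decay constant κ = √(2m(V_b − E))/ℏ = 1.772.
κw = 2.445, sinh(κw) = 5.724.
Matching ψ, ψ′ at both faces gives T = [1 + V_b² sinh²(κw) / (4E(V_b − E))]⁻¹ = 1/55.79 = 0.0179.

T = 0.0179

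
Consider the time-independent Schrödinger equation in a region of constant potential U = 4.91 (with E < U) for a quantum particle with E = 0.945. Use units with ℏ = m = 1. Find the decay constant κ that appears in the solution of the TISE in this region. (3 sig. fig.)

κ = 2.82

Since E < U the TISE in this region is ψ'' = κ²ψ with κ = √(2m(U − E))/ℏ.
κ = √(2 × 1 × 3.965) = 2.816.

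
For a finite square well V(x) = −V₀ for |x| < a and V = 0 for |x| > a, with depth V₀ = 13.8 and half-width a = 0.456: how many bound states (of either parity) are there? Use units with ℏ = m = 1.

N = 2

Define the well-strength parameter z₀ = (a/ℏ)√(2mV₀) = 0.456 × √(2·1·13.8) = 2.396.
A new bound state (alternating even/odd) appears each time z₀ passes a multiple of π/2, so N = ⌊2z₀/π⌋ + 1 = ⌊1.525⌋ + 1 = 2.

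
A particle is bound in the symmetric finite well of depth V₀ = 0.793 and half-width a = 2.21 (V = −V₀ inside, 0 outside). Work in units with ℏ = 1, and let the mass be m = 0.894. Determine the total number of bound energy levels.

Define the well-strength parameter z₀ = (a/ℏ)√(2mV₀) = 2.21 × √(2·0.894·0.793) = 2.632.
The even/odd transcendental equations gain one root per π/2 in z₀, giving N = 1 + ⌊2z₀/π⌋ = 1 + ⌊1.675⌋ = 2.

N = 2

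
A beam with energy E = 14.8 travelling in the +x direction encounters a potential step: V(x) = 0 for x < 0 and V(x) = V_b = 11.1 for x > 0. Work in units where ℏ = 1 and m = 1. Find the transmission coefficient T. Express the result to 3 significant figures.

T = 0.889

On each side the TISE gives plane waves with k = √(2m(E − V))/ℏ: k₁ = √(2·1·14.8) = 5.441, k₂ = √(2·1·3.7) = 2.720.
Matching ψ and ψ′ at x = 0 gives r = (k₁ − k₂)/(k₁ + k₂), so R = r² = 0.1111 and T = 1 − R = 0.8889.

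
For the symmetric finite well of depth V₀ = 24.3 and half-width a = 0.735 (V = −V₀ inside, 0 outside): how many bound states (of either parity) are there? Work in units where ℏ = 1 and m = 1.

Define the well-strength parameter z₀ = (a/ℏ)√(2mV₀) = 0.735 × √(2·1·24.3) = 5.124.
The even/odd transcendental equations gain one root per π/2 in z₀, giving N = 1 + ⌊2z₀/π⌋ = 1 + ⌊3.262⌋ = 4.

N = 4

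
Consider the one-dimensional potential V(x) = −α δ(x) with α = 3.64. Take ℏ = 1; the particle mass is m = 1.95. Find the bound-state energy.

The bound state is ψ(x) = √κ e^{−κ|x|}. The derivative jump ψ'(0⁺) − ψ'(0⁻) = −(2mα/ℏ²)ψ(0) fixes κ = mα/ℏ² = 7.098.
Then E = −ℏ²κ²/(2m) = −mα²/(2ℏ²) = -12.92.

E = -12.9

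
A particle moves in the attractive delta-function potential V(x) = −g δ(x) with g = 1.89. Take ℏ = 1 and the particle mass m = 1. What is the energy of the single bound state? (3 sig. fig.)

The bound state is ψ(x) = √κ e^{−κ|x|}. The derivative jump ψ'(0⁺) − ψ'(0⁻) = −(2mg/ℏ²)ψ(0) fixes κ = mg/ℏ² = 1.890.
Then E = −ℏ²κ²/(2m) = −mg²/(2ℏ²) = -1.786.

E = -1.79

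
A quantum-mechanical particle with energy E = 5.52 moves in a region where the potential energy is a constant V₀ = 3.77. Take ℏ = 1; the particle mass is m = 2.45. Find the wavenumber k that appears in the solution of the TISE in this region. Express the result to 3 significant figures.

With E > V₀ the solution is oscillatory, ψ ∝ e^{±ikx} with k = √(2m(E − V₀))/ℏ.
k = √(2 × 2.45 × 1.75) = 2.928.

k = 2.93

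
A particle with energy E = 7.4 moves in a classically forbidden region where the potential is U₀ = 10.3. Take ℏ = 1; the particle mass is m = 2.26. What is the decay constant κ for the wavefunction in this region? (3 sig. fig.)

κ = 3.62

Since E < U₀ the TISE in this region is ψ'' = κ²ψ with κ = √(2m(U₀ − E))/ℏ.
κ = √(2 × 2.26 × 2.9) = 3.620.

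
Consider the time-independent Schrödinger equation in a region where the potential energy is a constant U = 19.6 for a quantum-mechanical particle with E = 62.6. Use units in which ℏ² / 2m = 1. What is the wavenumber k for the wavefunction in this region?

k = 6.56

With E > U the solution is oscillatory, ψ ∝ e^{±ikx} with k = √(2m(E − U))/ℏ.
k = √(2 × 0.5 × 43) = 6.557.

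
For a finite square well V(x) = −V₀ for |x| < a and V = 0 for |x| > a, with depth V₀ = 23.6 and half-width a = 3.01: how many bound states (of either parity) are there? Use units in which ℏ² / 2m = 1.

The dimensionless depth is z₀ = a√(2mV₀)/ℏ = 3.01 × √(23.60) = 14.62.
The even/odd transcendental equations gain one root per π/2 in z₀, giving N = 1 + ⌊2z₀/π⌋ = 1 + ⌊9.309⌋ = 10.

N = 10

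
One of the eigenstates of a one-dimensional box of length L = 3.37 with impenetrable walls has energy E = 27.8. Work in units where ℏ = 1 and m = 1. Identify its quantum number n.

n = 8

From E_n = n²π²ℏ²/(2mL²) invert to n = √(2mL²E)/(πℏ).
n = (3.37/π) × √(2 × 1 × 27.8) = 7.999 → n = 8.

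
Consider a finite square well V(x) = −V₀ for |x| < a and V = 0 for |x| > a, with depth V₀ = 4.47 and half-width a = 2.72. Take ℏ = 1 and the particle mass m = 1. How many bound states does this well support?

N = 6

The dimensionless depth is z₀ = a√(2mV₀)/ℏ = 2.72 × √(8.940) = 8.133.
A new bound state (alternating even/odd) appears each time z₀ passes a multiple of π/2, so N = ⌊2z₀/π⌋ + 1 = ⌊5.177⌋ + 1 = 6.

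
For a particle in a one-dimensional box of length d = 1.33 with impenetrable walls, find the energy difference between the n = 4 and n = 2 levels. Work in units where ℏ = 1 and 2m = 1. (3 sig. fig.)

ΔE = 67.0

E_n = n²π²ℏ²/(2md²), so ΔE = (4² − 2²) π²ℏ²/(2md²).
ΔE = 12 × π² / (2 × 0.5 × 1.33²) = 66.95.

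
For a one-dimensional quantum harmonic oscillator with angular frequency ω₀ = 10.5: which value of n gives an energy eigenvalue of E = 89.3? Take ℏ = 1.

n = 8

E_n = ℏω₀(n + ½) ⇒ n = E/(ℏω₀) − ½ = 89.3/10.5 − 0.5 = 8.005 → n = 8.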